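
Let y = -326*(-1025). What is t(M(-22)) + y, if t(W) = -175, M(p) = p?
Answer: 333975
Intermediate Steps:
y = 334150
t(M(-22)) + y = -175 + 334150 = 333975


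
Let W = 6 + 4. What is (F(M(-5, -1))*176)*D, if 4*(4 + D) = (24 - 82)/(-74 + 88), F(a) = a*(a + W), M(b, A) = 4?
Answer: -49632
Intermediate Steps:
W = 10
F(a) = a*(10 + a) (F(a) = a*(a + 10) = a*(10 + a))
D = -141/28 (D = -4 + ((24 - 82)/(-74 + 88))/4 = -4 + (-58/14)/4 = -4 + (-58*1/14)/4 = -4 + (¼)*(-29/7) = -4 - 29/28 = -141/28 ≈ -5.0357)
(F(M(-5, -1))*176)*D = ((4*(10 + 4))*176)*(-141/28) = ((4*14)*176)*(-141/28) = (56*176)*(-141/28) = 9856*(-141/28) = -49632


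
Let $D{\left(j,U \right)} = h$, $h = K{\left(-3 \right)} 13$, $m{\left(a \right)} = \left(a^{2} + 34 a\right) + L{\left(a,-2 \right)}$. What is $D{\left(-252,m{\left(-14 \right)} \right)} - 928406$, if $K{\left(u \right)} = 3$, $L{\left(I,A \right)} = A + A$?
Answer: $-928367$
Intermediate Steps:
$L{\left(I,A \right)} = 2 A$
$m{\left(a \right)} = -4 + a^{2} + 34 a$ ($m{\left(a \right)} = \left(a^{2} + 34 a\right) + 2 \left(-2\right) = \left(a^{2} + 34 a\right) - 4 = -4 + a^{2} + 34 a$)
$h = 39$ ($h = 3 \cdot 13 = 39$)
$D{\left(j,U \right)} = 39$
$D{\left(-252,m{\left(-14 \right)} \right)} - 928406 = 39 - 928406 = -928367$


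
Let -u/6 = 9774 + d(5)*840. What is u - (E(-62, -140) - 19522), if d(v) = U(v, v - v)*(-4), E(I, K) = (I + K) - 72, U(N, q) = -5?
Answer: -139648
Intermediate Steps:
E(I, K) = -72 + I + K
d(v) = 20 (d(v) = -5*(-4) = 20)
u = -159444 (u = -6*(9774 + 20*840) = -6*(9774 + 16800) = -6*26574 = -159444)
u - (E(-62, -140) - 19522) = -159444 - ((-72 - 62 - 140) - 19522) = -159444 - (-274 - 19522) = -159444 - 1*(-19796) = -159444 + 19796 = -139648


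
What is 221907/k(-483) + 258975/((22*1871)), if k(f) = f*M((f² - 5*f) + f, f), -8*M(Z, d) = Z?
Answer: 1404555915757/222689836446 ≈ 6.3072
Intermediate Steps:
M(Z, d) = -Z/8
k(f) = f*(f/2 - f²/8) (k(f) = f*(-((f² - 5*f) + f)/8) = f*(-(f² - 4*f)/8) = f*(f/2 - f²/8))
221907/k(-483) + 258975/((22*1871)) = 221907/(((⅛)*(-483)²*(4 - 1*(-483)))) + 258975/((22*1871)) = 221907/(((⅛)*233289*(4 + 483))) + 258975/41162 = 221907/(((⅛)*233289*487)) + 258975*(1/41162) = 221907/(113611743/8) + 258975/41162 = 221907*(8/113611743) + 258975/41162 = 84536/5410083 + 258975/41162 = 1404555915757/222689836446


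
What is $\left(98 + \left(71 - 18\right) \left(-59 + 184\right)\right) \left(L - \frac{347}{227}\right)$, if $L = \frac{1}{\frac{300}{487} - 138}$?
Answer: $- \frac{1936135273}{187502} \approx -10326.0$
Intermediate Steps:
$L = - \frac{487}{66906}$ ($L = \frac{1}{300 \cdot \frac{1}{487} - 138} = \frac{1}{\frac{300}{487} - 138} = \frac{1}{- \frac{66906}{487}} = - \frac{487}{66906} \approx -0.0072789$)
$\left(98 + \left(71 - 18\right) \left(-59 + 184\right)\right) \left(L - \frac{347}{227}\right) = \left(98 + \left(71 - 18\right) \left(-59 + 184\right)\right) \left(- \frac{487}{66906} - \frac{347}{227}\right) = \left(98 + 53 \cdot 125\right) \left(- \frac{487}{66906} - \frac{347}{227}\right) = \left(98 + 6625\right) \left(- \frac{487}{66906} - \frac{347}{227}\right) = 6723 \left(- \frac{23326931}{15187662}\right) = - \frac{1936135273}{187502}$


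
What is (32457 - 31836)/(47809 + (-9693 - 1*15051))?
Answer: 621/23065 ≈ 0.026924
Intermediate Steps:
(32457 - 31836)/(47809 + (-9693 - 1*15051)) = 621/(47809 + (-9693 - 15051)) = 621/(47809 - 24744) = 621/23065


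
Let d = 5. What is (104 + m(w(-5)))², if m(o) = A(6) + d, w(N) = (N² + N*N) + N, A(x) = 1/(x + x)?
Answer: 1713481/144 ≈ 11899.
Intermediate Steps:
A(x) = 1/(2*x)
w(N) = N + 2*N² (w(N) = (N² + N²) + N = 2*N² + N = N + 2*N²)
m(o) = 61/12 (m(o) = (½)/6 + 5 = (½)*(⅙) + 5 = 1/12 + 5 = 61/12)
(104 + m(w(-5)))² = (104 + 61/12)² = (1309/12)² = 1713481/144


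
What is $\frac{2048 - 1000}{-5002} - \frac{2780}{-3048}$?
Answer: $\frac{1338907}{1905762} \approx 0.70256$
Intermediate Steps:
$\frac{2048 - 1000}{-5002} - \frac{2780}{-3048} = 1048 \left(- \frac{1}{5002}\right) - - \frac{695}{762} = - \frac{524}{2501} + \frac{695}{762} = \frac{1338907}{1905762}$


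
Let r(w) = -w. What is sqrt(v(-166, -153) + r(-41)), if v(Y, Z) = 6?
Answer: sqrt(47) ≈ 6.8557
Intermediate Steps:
sqrt(v(-166, -153) + r(-41)) = sqrt(6 - 1*(-41)) = sqrt(6 + 41) = sqrt(47)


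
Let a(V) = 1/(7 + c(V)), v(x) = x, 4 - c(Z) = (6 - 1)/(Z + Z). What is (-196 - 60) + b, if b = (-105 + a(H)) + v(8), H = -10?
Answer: -15881/45 ≈ -352.91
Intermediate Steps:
c(Z) = 4 - 5/(2*Z) (c(Z) = 4 - (6 - 1)/(Z + Z) = 4 - 5/(2*Z))
a(V) = 1/(11 - 5/(2*V)) (a(V) = 1/(7 + (4 - 5/(2*V))) = 1/(11 - 5/(2*V)))
b = -4361/45 (b = (-105 + 2*(-10)/(-5 + 22*(-10))) + 8 = (-105 + 2*(-10)/(-5 - 220)) + 8 = (-105 + 2*(-10)/(-225)) + 8 = (-105 + 2*(-10)*(-1/225)) + 8 = (-105 + 4/45) + 8 = -4721/45 + 8 = -4361/45 ≈ -96.911)
(-196 - 60) + b = (-196 - 60) - 4361/45 = -256 - 4361/45 = -15881/45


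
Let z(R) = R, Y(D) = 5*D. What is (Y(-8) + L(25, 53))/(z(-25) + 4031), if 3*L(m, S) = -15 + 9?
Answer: -21/2003 ≈ -0.010484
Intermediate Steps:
L(m, S) = -2 (L(m, S) = (-15 + 9)/3 = (1/3)*(-6) = -2)
(Y(-8) + L(25, 53))/(z(-25) + 4031) = (5*(-8) - 2)/(-25 + 4031) = (-40 - 2)/4006 = -42*1/4006 = -21/2003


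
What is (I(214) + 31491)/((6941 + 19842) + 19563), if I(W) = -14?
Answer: 31477/46346 ≈ 0.67917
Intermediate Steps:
(I(214) + 31491)/((6941 + 19842) + 19563) = (-14 + 31491)/((6941 + 19842) + 19563) = 31477/(26783 + 19563) = 31477/46346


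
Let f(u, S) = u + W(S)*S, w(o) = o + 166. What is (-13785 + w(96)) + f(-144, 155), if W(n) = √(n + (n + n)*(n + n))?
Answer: -13667 + 465*√10695 ≈ 34422.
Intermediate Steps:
w(o) = 166 + o
W(n) = √(n + 4*n²) (W(n) = √(n + (2*n)*(2*n)) = √(n + 4*n²))
f(u, S) = u + S*√(S*(1 + 4*S)) (f(u, S) = u + √(S*(1 + 4*S))*S = u + S*√(S*(1 + 4*S)))
(-13785 + w(96)) + f(-144, 155) = (-13785 + (166 + 96)) + (-144 + 155*√(155*(1 + 4*155))) = (-13785 + 262) + (-144 + 155*√(155*(1 + 620))) = -13523 + (-144 + 155*√(155*621)) = -13523 + (-144 + 155*√96255) = -13523 + (-144 + 155*(3*√10695)) = -13523 + (-144 + 465*√10695) = -13667 + 465*√10695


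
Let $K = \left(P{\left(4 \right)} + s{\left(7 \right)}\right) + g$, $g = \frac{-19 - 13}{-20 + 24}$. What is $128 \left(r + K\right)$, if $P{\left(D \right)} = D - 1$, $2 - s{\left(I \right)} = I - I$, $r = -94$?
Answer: $-12416$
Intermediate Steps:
$g = -8$ ($g = - \frac{32}{4} = \left(-32\right) \frac{1}{4} = -8$)
$s{\left(I \right)} = 2$ ($s{\left(I \right)} = 2 - \left(I - I\right) = 2 - 0 = 2 + 0 = 2$)
$P{\left(D \right)} = -1 + D$ ($P{\left(D \right)} = D - 1 = -1 + D$)
$K = -3$ ($K = \left(\left(-1 + 4\right) + 2\right) - 8 = \left(3 + 2\right) - 8 = 5 - 8 = -3$)
$128 \left(r + K\right) = 128 \left(-94 - 3\right) = 128 \left(-97\right) = -12416$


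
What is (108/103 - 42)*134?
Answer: -565212/103 ≈ -5487.5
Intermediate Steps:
(108/103 - 42)*134 = -4218/103*134 = -565212/103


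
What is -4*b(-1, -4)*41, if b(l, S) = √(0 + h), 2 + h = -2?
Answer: -328*I ≈ -328.0*I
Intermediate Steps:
h = -4 (h = -2 - 2 = -4)
b(l, S) = 2*I (b(l, S) = √(0 - 4) = √(-4) = 2*I)
-4*b(-1, -4)*41 = -8*I*41 = -328*I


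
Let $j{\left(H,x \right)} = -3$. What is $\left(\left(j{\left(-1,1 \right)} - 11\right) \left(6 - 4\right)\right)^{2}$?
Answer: $784$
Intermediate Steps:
$\left(\left(j{\left(-1,1 \right)} - 11\right) \left(6 - 4\right)\right)^{2} = \left(\left(-3 - 11\right) \left(6 - 4\right)\right)^{2} = \left(\left(-14\right) 2\right)^{2} = \left(-28\right)^{2} = 784$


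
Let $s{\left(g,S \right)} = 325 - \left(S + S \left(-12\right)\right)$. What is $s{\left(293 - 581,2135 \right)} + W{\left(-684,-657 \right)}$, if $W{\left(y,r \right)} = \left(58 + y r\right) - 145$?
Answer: $473111$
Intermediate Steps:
$s{\left(g,S \right)} = 325 + 11 S$ ($s{\left(g,S \right)} = 325 - \left(S - 12 S\right) = 325 - - 11 S = 325 + 11 S$)
$W{\left(y,r \right)} = -87 + r y$ ($W{\left(y,r \right)} = \left(58 + r y\right) - 145 = -87 + r y$)
$s{\left(293 - 581,2135 \right)} + W{\left(-684,-657 \right)} = \left(325 + 11 \cdot 2135\right) - -449301 = \left(325 + 23485\right) + \left(-87 + 449388\right) = 23810 + 449301 = 473111$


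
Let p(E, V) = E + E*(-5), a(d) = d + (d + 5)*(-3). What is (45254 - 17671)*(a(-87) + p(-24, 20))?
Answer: 7033665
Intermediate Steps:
a(d) = -15 - 2*d (a(d) = d + (5 + d)*(-3) = d + (-15 - 3*d) = -15 - 2*d)
p(E, V) = -4*E (p(E, V) = E - 5*E = -4*E)
(45254 - 17671)*(a(-87) + p(-24, 20)) = (45254 - 17671)*((-15 - 2*(-87)) - 4*(-24)) = 27583*((-15 + 174) + 96) = 27583*(159 + 96) = 27583*255 = 7033665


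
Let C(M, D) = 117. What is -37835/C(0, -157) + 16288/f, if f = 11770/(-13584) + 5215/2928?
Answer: 516810413893/29557125 ≈ 17485.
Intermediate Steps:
f = 252625/276208 (f = 11770*(-1/13584) + 5215*(1/2928) = -5885/6792 + 5215/2928 = 252625/276208 ≈ 0.91462)
-37835/C(0, -157) + 16288/f = -37835/117 + 16288/(252625/276208) = -37835*1/117 + 16288*(276208/252625) = -37835/117 + 4498875904/252625 = 516810413893/29557125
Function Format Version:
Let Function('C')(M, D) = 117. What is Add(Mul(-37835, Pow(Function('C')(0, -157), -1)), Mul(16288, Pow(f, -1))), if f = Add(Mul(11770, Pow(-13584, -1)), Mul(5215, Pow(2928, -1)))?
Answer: Rational(516810413893, 29557125) ≈ 17485.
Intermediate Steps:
f = Rational(252625, 276208) (f = Add(Mul(11770, Rational(-1, 13584)), Mul(5215, Rational(1, 2928))) = Add(Rational(-5885, 6792), Rational(5215, 2928)) = Rational(252625, 276208) ≈ 0.91462)
Add(Mul(-37835, Pow(Function('C')(0, -157), -1)), Mul(16288, Pow(f, -1))) = Add(Mul(-37835, Pow(117, -1)), Mul(16288, Pow(Rational(252625, 276208), -1))) = Add(Mul(-37835, Rational(1, 117)), Mul(16288, Rational(276208, 252625))) = Add(Rational(-37835, 117), Rational(4498875904, 252625)) = Rational(516810413893, 29557125)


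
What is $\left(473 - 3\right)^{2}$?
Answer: $220900$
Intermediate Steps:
$\left(473 - 3\right)^{2} = 470^{2} = 220900$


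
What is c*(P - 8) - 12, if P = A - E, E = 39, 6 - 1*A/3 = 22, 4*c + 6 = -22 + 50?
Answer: -1069/2 ≈ -534.50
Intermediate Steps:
c = 11/2 (c = -3/2 + (-22 + 50)/4 = -3/2 + (¼)*28 = -3/2 + 7 = 11/2 ≈ 5.5000)
A = -48 (A = 18 - 3*22 = 18 - 66 = -48)
P = -87 (P = -48 - 1*39 = -48 - 39 = -87)
c*(P - 8) - 12 = 11*(-87 - 8)/2 - 12 = (11/2)*(-95) - 12 = -1045/2 - 12 = -1069/2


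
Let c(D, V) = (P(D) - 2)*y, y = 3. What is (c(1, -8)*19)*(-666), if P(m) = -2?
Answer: 151848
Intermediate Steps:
c(D, V) = -12 (c(D, V) = (-2 - 2)*3 = -4*3 = -12)
(c(1, -8)*19)*(-666) = -12*19*(-666) = -228*(-666) = 151848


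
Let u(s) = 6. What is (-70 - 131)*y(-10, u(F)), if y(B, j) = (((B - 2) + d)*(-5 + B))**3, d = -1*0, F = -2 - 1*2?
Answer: -1172232000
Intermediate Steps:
F = -4 (F = -2 - 2 = -4)
d = 0
y(B, j) = (-5 + B)**3*(-2 + B)**3 (y(B, j) = (((B - 2) + 0)*(-5 + B))**3 = (((-2 + B) + 0)*(-5 + B))**3 = ((-2 + B)*(-5 + B))**3 = ((-5 + B)*(-2 + B))**3 = (-5 + B)**3*(-2 + B)**3)
(-70 - 131)*y(-10, u(F)) = (-70 - 131)*((-5 - 10)**3*(-2 - 10)**3) = -201*(-15)**3*(-12)**3 = -(-678375)*(-1728) = -201*5832000 = -1172232000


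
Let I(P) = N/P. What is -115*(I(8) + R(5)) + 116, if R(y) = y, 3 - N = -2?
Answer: -4247/8 ≈ -530.88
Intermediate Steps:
N = 5 (N = 3 - 1*(-2) = 3 + 2 = 5)
I(P) = 5/P
-115*(I(8) + R(5)) + 116 = -115*(5/8 + 5) + 116 = -115*45/8 + 116 = -5175/8 + 116 = -4247/8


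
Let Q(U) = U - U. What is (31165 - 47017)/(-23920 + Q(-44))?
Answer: 3963/5980 ≈ 0.66271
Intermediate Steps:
Q(U) = 0
(31165 - 47017)/(-23920 + Q(-44)) = (31165 - 47017)/(-23920 + 0) = -15852/(-23920) = -15852*(-1/23920) = 3963/5980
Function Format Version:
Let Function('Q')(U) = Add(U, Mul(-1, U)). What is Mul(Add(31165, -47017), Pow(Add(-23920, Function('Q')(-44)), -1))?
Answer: Rational(3963, 5980) ≈ 0.66271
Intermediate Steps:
Function('Q')(U) = 0
Mul(Add(31165, -47017), Pow(Add(-23920, Function('Q')(-44)), -1)) = Mul(Add(31165, -47017), Pow(Add(-23920, 0), -1)) = Mul(-15852, Pow(-23920, -1)) = Mul(-15852, Rational(-1, 23920)) = Rational(3963, 5980)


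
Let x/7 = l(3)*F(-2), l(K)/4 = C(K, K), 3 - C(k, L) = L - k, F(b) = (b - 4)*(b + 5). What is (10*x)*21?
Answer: -317520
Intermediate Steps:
F(b) = (-4 + b)*(5 + b)
C(k, L) = 3 + k - L (C(k, L) = 3 - (L - k) = 3 + (k - L) = 3 + k - L)
l(K) = 12 (l(K) = 4*(3 + K - K) = 4*3 = 12)
x = -1512 (x = 7*(12*(-20 - 2 + (-2)²)) = 7*(12*(-20 - 2 + 4)) = 7*(12*(-18)) = 7*(-216) = -1512)
(10*x)*21 = (10*(-1512))*21 = -15120*21 = -317520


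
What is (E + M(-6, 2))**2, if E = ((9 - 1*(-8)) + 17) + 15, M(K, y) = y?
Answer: 2601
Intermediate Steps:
E = 49 (E = ((9 + 8) + 17) + 15 = (17 + 17) + 15 = 34 + 15 = 49)
(E + M(-6, 2))**2 = (49 + 2)**2 = 51**2 = 2601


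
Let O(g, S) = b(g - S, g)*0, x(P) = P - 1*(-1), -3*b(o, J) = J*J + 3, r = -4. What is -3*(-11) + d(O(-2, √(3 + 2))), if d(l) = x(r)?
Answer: 30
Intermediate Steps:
b(o, J) = -1 - J²/3 (b(o, J) = -(J*J + 3)/3 = -(J² + 3)/3 = -(3 + J²)/3 = -1 - J²/3)
x(P) = 1 + P (x(P) = P + 1 = 1 + P)
O(g, S) = 0 (O(g, S) = (-1 - g²/3)*0 = 0)
d(l) = -3 (d(l) = 1 - 4 = -3)
-3*(-11) + d(O(-2, √(3 + 2))) = -3*(-11) - 3 = 33 - 3 = 30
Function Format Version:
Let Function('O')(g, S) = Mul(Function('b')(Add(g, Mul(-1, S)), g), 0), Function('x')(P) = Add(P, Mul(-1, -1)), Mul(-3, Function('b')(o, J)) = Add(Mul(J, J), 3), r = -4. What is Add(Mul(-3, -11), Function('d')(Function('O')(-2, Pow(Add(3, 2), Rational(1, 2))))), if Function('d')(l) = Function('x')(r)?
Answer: 30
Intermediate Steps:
Function('b')(o, J) = Add(-1, Mul(Rational(-1, 3), Pow(J, 2))) (Function('b')(o, J) = Mul(Rational(-1, 3), Add(Mul(J, J), 3)) = Mul(Rational(-1, 3), Add(Pow(J, 2), 3)) = Mul(Rational(-1, 3), Add(3, Pow(J, 2))) = Add(-1, Mul(Rational(-1, 3), Pow(J, 2))))
Function('x')(P) = Add(1, P) (Function('x')(P) = Add(P, 1) = Add(1, P))
Function('O')(g, S) = 0 (Function('O')(g, S) = Mul(Add(-1, Mul(Rational(-1, 3), Pow(g, 2))), 0) = 0)
Function('d')(l) = -3 (Function('d')(l) = Add(1, -4) = -3)
Add(Mul(-3, -11), Function('d')(Function('O')(-2, Pow(Add(3, 2), Rational(1, 2))))) = Add(Mul(-3, -11), -3) = Add(33, -3) = 30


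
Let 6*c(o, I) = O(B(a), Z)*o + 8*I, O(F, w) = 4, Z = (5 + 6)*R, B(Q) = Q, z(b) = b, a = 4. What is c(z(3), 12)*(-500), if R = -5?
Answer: -9000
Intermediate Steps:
Z = -55 (Z = (5 + 6)*(-5) = 11*(-5) = -55)
c(o, I) = 2*o/3 + 4*I/3 (c(o, I) = (4*o + 8*I)/6 = 2*o/3 + 4*I/3)
c(z(3), 12)*(-500) = ((2/3)*3 + (4/3)*12)*(-500) = (2 + 16)*(-500) = 18*(-500) = -9000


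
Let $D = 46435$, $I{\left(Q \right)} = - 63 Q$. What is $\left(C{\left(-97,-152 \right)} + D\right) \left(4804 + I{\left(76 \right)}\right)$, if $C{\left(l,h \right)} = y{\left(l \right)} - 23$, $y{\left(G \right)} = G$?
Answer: $741040$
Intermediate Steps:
$C{\left(l,h \right)} = -23 + l$ ($C{\left(l,h \right)} = l - 23 = -23 + l$)
$\left(C{\left(-97,-152 \right)} + D\right) \left(4804 + I{\left(76 \right)}\right) = \left(\left(-23 - 97\right) + 46435\right) \left(4804 - 4788\right) = \left(-120 + 46435\right) \left(4804 - 4788\right) = 46315 \cdot 16 = 741040$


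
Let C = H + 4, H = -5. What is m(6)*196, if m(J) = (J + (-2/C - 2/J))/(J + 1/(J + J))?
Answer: 18032/73 ≈ 247.01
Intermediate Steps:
C = -1 (C = -5 + 4 = -1)
m(J) = (2 + J - 2/J)/(J + 1/(2*J)) (m(J) = (J + (-2/(-1) - 2/J))/(J + 1/(J + J)) = (J + (-2*(-1) - 2/J))/(J + 1/(2*J)) = (J + (2 - 2/J))/(J + 1/(2*J)) = (2 + J - 2/J)/(J + 1/(2*J)))
m(6)*196 = (2*(-2 + 6**2 + 2*6)/(1 + 2*6**2))*196 = (2*(-2 + 36 + 12)/(1 + 2*36))*196 = (2*46/(1 + 72))*196 = (2*46/73)*196 = (2*(1/73)*46)*196 = (92/73)*196 = 18032/73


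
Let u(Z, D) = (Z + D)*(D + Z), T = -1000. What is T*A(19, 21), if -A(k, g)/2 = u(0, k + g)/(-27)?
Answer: -3200000/27 ≈ -1.1852e+5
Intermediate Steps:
u(Z, D) = (D + Z)² (u(Z, D) = (D + Z)*(D + Z) = (D + Z)²)
A(k, g) = 2*(g + k)²/27 (A(k, g) = -2*((k + g) + 0)²/(-27) = -2*((g + k) + 0)²*(-1)/27 = -2*(g + k)²*(-1)/27 = -(-2)*(g + k)²/27 = 2*(g + k)²/27)
T*A(19, 21) = -2000*(21 + 19)²/27 = -2000*40²/27 = -2000*1600/27 = -1000*3200/27 = -3200000/27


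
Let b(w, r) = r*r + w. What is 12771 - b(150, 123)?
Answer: -2508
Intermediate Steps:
b(w, r) = w + r² (b(w, r) = r² + w = w + r²)
12771 - b(150, 123) = 12771 - (150 + 123²) = 12771 - (150 + 15129) = 12771 - 1*15279 = 12771 - 15279 = -2508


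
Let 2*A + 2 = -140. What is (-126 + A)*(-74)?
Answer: 14578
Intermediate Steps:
A = -71 (A = -1 + (½)*(-140) = -1 - 70 = -71)
(-126 + A)*(-74) = (-126 - 71)*(-74) = -197*(-74) = 14578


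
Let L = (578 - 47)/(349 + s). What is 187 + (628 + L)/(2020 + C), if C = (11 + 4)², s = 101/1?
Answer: 21022209/112250 ≈ 187.28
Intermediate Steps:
s = 101 (s = 101*1 = 101)
L = 59/50 (L = (578 - 47)/(349 + 101) = 531/450 = 531*(1/450) = 59/50 ≈ 1.1800)
C = 225 (C = 15² = 225)
187 + (628 + L)/(2020 + C) = 187 + (628 + 59/50)/(2020 + 225) = 187 + (31459/50)/2245 = 187 + (31459/50)*(1/2245) = 187 + 31459/112250 = 21022209/112250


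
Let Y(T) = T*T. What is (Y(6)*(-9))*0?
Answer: 0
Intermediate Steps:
Y(T) = T²
(Y(6)*(-9))*0 = (6²*(-9))*0 = (36*(-9))*0 = -324*0 = 0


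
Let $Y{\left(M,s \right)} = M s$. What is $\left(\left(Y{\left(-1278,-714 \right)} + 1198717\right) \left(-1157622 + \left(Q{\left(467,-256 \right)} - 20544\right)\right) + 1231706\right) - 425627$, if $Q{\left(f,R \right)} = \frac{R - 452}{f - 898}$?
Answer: $- \frac{1072048017465093}{431} \approx -2.4873 \cdot 10^{12}$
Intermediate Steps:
$Q{\left(f,R \right)} = \frac{-452 + R}{-898 + f}$
$\left(\left(Y{\left(-1278,-714 \right)} + 1198717\right) \left(-1157622 + \left(Q{\left(467,-256 \right)} - 20544\right)\right) + 1231706\right) - 425627 = \left(\left(\left(-1278\right) \left(-714\right) + 1198717\right) \left(-1157622 - \left(20544 - \frac{-452 - 256}{-898 + 467}\right)\right) + 1231706\right) - 425627 = \left(\left(912492 + 1198717\right) \left(-1157622 - \left(20544 - \frac{1}{-431} \left(-708\right)\right)\right) + 1231706\right) - 425627 = \left(2111209 \left(-1157622 - \frac{8853756}{431}\right) + 1231706\right) - 425627 = \left(2111209 \left(- \frac{507788838}{431}\right) + 1231706\right) - 425627 = \left(- \frac{1072048364885142}{431} + 1231706\right) - 425627 = - \frac{1072047834019856}{431} - 425627 = - \frac{1072048017465093}{431}$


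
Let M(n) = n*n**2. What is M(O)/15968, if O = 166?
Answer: 571787/1996 ≈ 286.47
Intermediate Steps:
M(n) = n**3
M(O)/15968 = 166**3/15968 = 4574296*(1/15968) = 571787/1996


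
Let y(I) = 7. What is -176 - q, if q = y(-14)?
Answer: -183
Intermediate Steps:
q = 7
-176 - q = -176 - 1*7 = -176 - 7 = -183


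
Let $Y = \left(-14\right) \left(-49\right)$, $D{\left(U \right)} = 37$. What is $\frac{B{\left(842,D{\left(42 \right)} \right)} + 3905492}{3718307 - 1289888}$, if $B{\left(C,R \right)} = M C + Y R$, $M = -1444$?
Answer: $\frac{2715026}{2428419} \approx 1.118$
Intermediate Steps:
$Y = 686$
$B{\left(C,R \right)} = - 1444 C + 686 R$
$\frac{B{\left(842,D{\left(42 \right)} \right)} + 3905492}{3718307 - 1289888} = \frac{\left(\left(-1444\right) 842 + 686 \cdot 37\right) + 3905492}{3718307 - 1289888} = \frac{\left(-1215848 + 25382\right) + 3905492}{2428419} = \left(-1190466 + 3905492\right) \frac{1}{2428419} = 2715026 \cdot \frac{1}{2428419} = \frac{2715026}{2428419}$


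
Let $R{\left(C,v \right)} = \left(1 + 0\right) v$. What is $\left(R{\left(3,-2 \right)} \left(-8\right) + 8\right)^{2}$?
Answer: $576$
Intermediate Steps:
$R{\left(C,v \right)} = v$ ($R{\left(C,v \right)} = 1 v = v$)
$\left(R{\left(3,-2 \right)} \left(-8\right) + 8\right)^{2} = \left(\left(-2\right) \left(-8\right) + 8\right)^{2} = \left(16 + 8\right)^{2} = 24^{2} = 576$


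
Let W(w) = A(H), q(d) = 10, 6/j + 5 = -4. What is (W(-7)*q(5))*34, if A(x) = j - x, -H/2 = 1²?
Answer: 1360/3 ≈ 453.33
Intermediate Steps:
j = -⅔ (j = 6/(-5 - 4) = 6/(-9) = 6*(-⅑) = -⅔ ≈ -0.66667)
H = -2 (H = -2*1² = -2*1 = -2)
A(x) = -⅔ - x
W(w) = 4/3 (W(w) = -⅔ - 1*(-2) = -⅔ + 2 = 4/3)
(W(-7)*q(5))*34 = ((4/3)*10)*34 = (40/3)*34 = 1360/3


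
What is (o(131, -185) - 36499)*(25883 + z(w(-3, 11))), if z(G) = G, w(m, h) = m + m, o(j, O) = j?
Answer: -941094736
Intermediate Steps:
w(m, h) = 2*m
(o(131, -185) - 36499)*(25883 + z(w(-3, 11))) = (131 - 36499)*(25883 + 2*(-3)) = -36368*(25883 - 6) = -36368*25877 = -941094736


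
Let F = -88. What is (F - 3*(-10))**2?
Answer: 3364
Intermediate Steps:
(F - 3*(-10))**2 = (-88 - 3*(-10))**2 = (-88 + 30)**2 = (-58)**2 = 3364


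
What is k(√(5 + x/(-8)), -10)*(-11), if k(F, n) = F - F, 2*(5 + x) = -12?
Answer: 0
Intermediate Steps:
x = -11 (x = -5 + (½)*(-12) = -5 - 6 = -11)
k(F, n) = 0
k(√(5 + x/(-8)), -10)*(-11) = 0*(-11) = 0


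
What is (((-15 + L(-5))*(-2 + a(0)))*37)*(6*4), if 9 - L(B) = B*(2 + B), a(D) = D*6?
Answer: 37296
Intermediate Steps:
a(D) = 6*D
L(B) = 9 - B*(2 + B)
(((-15 + L(-5))*(-2 + a(0)))*37)*(6*4) = (((-15 + (9 - 1*(-5)**2 - 2*(-5)))*(-2 + 6*0))*37)*(6*4) = (((-15 + (9 - 1*25 + 10))*(-2 + 0))*37)*24 = (((-15 + (9 - 25 + 10))*(-2))*37)*24 = (((-15 - 6)*(-2))*37)*24 = (-21*(-2)*37)*24 = (42*37)*24 = 1554*24 = 37296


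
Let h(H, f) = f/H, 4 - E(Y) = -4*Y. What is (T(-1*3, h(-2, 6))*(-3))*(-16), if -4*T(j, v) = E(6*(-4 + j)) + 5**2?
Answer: 1668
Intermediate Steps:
E(Y) = 4 + 4*Y (E(Y) = 4 - (-4)*Y = 4 + 4*Y)
T(j, v) = 67/4 - 6*j (T(j, v) = -((4 + 4*(6*(-4 + j))) + 5**2)/4 = -((4 + 4*(-24 + 6*j)) + 25)/4 = -((4 + (-96 + 24*j)) + 25)/4 = -((-92 + 24*j) + 25)/4 = -(-67 + 24*j)/4 = 67/4 - 6*j)
(T(-1*3, h(-2, 6))*(-3))*(-16) = ((67/4 - (-6)*3)*(-3))*(-16) = ((67/4 - 6*(-3))*(-3))*(-16) = ((67/4 + 18)*(-3))*(-16) = ((139/4)*(-3))*(-16) = -417/4*(-16) = 1668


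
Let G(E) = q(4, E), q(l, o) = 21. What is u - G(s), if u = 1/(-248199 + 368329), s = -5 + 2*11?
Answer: -2522729/120130 ≈ -21.000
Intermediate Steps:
s = 17 (s = -5 + 22 = 17)
G(E) = 21
u = 1/120130 ≈ 8.3243e-6
u - G(s) = 1/120130 - 1*21 = 1/120130 - 21 = -2522729/120130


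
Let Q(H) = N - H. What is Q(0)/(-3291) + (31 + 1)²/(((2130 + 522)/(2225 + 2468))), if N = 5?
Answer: 101380267/55947 ≈ 1812.1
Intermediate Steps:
Q(H) = 5 - H
Q(0)/(-3291) + (31 + 1)²/(((2130 + 522)/(2225 + 2468))) = (5 - 1*0)/(-3291) + (31 + 1)²/(((2130 + 522)/(2225 + 2468))) = (5 + 0)*(-1/3291) + 32²/((2652/4693)) = 5*(-1/3291) + 1024/((2652*(1/4693))) = -5/3291 + 1024/(204/361) = -5/3291 + 1024*(361/204) = -5/3291 + 92416/51 = 101380267/55947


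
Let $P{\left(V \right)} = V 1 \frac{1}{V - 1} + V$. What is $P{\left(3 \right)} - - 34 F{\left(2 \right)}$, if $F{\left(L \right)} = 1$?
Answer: $\frac{77}{2} \approx 38.5$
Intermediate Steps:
$P{\left(V \right)} = V + \frac{V}{-1 + V}$ ($P{\left(V \right)} = V 1 \frac{1}{V - 1} + V = V 1 \frac{1}{-1 + V} + V = \frac{V}{-1 + V} + V = V + \frac{V}{-1 + V}$)
$P{\left(3 \right)} - - 34 F{\left(2 \right)} = \frac{3^{2}}{-1 + 3} - \left(-34\right) 1 = \frac{9}{2} - -34 = 9 \cdot \frac{1}{2} + 34 = \frac{9}{2} + 34 = \frac{77}{2}$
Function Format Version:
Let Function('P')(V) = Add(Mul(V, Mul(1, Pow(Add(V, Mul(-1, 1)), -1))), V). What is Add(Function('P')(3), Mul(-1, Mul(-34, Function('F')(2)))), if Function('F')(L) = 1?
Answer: Rational(77, 2) ≈ 38.500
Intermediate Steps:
Function('P')(V) = Add(V, Mul(V, Pow(Add(-1, V), -1))) (Function('P')(V) = Add(Mul(V, Mul(1, Pow(Add(V, -1), -1))), V) = Add(Mul(V, Mul(1, Pow(Add(-1, V), -1))), V) = Add(Mul(V, Pow(Add(-1, V), -1)), V) = Add(V, Mul(V, Pow(Add(-1, V), -1))))
Add(Function('P')(3), Mul(-1, Mul(-34, Function('F')(2)))) = Add(Mul(Pow(3, 2), Pow(Add(-1, 3), -1)), Mul(-1, Mul(-34, 1))) = Add(Mul(9, Pow(2, -1)), Mul(-1, -34)) = Add(Mul(9, Rational(1, 2)), 34) = Add(Rational(9, 2), 34) = Rational(77, 2)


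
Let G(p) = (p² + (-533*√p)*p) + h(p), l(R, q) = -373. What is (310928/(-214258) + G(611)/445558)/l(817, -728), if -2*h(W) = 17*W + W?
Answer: 14931912937/8902052126143 + 325663*√611/166193134 ≈ 0.050114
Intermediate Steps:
h(W) = -9*W (h(W) = -(17*W + W)/2 = -9*W)
G(p) = p² - 533*p^(3/2) - 9*p (G(p) = (p² + (-533*√p)*p) - 9*p = (p² - 533*p^(3/2)) - 9*p = p² - 533*p^(3/2) - 9*p)
(310928/(-214258) + G(611)/445558)/l(817, -728) = (310928/(-214258) + (611² - 325663*√611 - 9*611)/445558)/(-373) = (310928*(-1/214258) + (373321 - 325663*√611 - 5499)*(1/445558))*(-1/373) = (-155464/107129 + (373321 - 325663*√611 - 5499)*(1/445558))*(-1/373) = (-155464/107129 + (367822 - 325663*√611)*(1/445558))*(-1/373) = (-155464/107129 + (183911/222779 - 325663*√611/445558))*(-1/373) = (-14931912937/23866091491 - 325663*√611/445558)*(-1/373) = 14931912937/8902052126143 + 325663*√611/166193134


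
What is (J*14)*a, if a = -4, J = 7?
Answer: -392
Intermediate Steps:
(J*14)*a = (7*14)*(-4) = 98*(-4) = -392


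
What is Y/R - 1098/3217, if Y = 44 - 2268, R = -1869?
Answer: 5102446/6012573 ≈ 0.84863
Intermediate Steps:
Y = -2224
Y/R - 1098/3217 = -2224/(-1869) - 1098/3217 = -2224*(-1/1869) - 1098*1/3217 = 2224/1869 - 1098/3217 = 5102446/6012573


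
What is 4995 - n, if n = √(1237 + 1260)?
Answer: 4995 - √2497 ≈ 4945.0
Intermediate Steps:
n = √2497 ≈ 49.970
4995 - n = 4995 - √2497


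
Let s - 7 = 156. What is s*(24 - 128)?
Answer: -16952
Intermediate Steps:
s = 163 (s = 7 + 156 = 163)
s*(24 - 128) = 163*(24 - 128) = 163*(-104) = -16952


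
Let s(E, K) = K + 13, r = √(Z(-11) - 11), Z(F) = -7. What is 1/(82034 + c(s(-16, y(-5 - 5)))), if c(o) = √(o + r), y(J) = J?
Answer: 1/(82034 + √3*√(1 + I*√2)) ≈ 1.219e-5 - 2.0e-10*I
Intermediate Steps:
r = 3*I*√2 (r = √(-7 - 11) = √(-18) = 3*I*√2 ≈ 4.2426*I)
s(E, K) = 13 + K
c(o) = √(o + 3*I*√2)
1/(82034 + c(s(-16, y(-5 - 5)))) = 1/(82034 + √((13 + (-5 - 5)) + 3*I*√2)) = 1/(82034 + √((13 - 10) + 3*I*√2)) = 1/(82034 + √(3 + 3*I*√2))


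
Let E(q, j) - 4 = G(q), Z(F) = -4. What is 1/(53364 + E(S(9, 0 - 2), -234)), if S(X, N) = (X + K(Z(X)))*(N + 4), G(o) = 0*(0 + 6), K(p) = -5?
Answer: 1/53368 ≈ 1.8738e-5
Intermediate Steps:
G(o) = 0 (G(o) = 0*6 = 0)
S(X, N) = (-5 + X)*(4 + N) (S(X, N) = (X - 5)*(N + 4) = (-5 + X)*(4 + N))
E(q, j) = 4 (E(q, j) = 4 + 0 = 4)
1/(53364 + E(S(9, 0 - 2), -234)) = 1/(53364 + 4) = 1/53368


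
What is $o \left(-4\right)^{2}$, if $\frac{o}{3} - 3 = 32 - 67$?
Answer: $-1536$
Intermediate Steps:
$o = -96$ ($o = 9 + 3 \left(32 - 67\right) = 9 + 3 \left(-35\right) = 9 - 105 = -96$)
$o \left(-4\right)^{2} = - 96 \left(-4\right)^{2} = \left(-96\right) 16 = -1536$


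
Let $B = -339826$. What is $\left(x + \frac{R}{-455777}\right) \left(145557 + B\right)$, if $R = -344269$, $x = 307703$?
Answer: $- \frac{27245118848220500}{455777} \approx -5.9777 \cdot 10^{10}$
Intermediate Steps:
$\left(x + \frac{R}{-455777}\right) \left(145557 + B\right) = \left(307703 - \frac{344269}{-455777}\right) \left(145557 - 339826\right) = \left(307703 - - \frac{344269}{455777}\right) \left(-194269\right) = \left(307703 + \frac{344269}{455777}\right) \left(-194269\right) = \frac{140244294500}{455777} \left(-194269\right) = - \frac{27245118848220500}{455777}$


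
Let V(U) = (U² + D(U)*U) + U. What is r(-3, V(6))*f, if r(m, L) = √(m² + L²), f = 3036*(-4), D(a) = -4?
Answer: -36432*√37 ≈ -2.2161e+5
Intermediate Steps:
f = -12144
V(U) = U² - 3*U (V(U) = (U² - 4*U) + U = U² - 3*U)
r(m, L) = √(L² + m²)
r(-3, V(6))*f = √((6*(-3 + 6))² + (-3)²)*(-12144) = √((6*3)² + 9)*(-12144) = √(18² + 9)*(-12144) = √(324 + 9)*(-12144) = √333*(-12144) = (3*√37)*(-12144) = -36432*√37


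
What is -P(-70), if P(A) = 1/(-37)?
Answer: 1/37 ≈ 0.027027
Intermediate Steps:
P(A) = -1/37
-P(-70) = -1*(-1/37) = 1/37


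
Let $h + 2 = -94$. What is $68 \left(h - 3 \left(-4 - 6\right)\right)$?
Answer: $-4488$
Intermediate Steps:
$h = -96$ ($h = -2 - 94 = -96$)
$68 \left(h - 3 \left(-4 - 6\right)\right) = 68 \left(-96 - 3 \left(-4 - 6\right)\right) = 68 \left(-96 - -30\right) = 68 \left(-96 + 30\right) = 68 \left(-66\right) = -4488$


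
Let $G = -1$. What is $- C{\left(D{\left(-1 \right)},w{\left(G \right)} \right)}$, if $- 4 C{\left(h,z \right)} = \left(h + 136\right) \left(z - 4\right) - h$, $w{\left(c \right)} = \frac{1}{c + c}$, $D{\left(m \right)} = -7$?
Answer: $- \frac{1147}{8} \approx -143.38$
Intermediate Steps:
$w{\left(c \right)} = \frac{1}{2 c}$
$C{\left(h,z \right)} = \frac{h}{4} - \frac{\left(-4 + z\right) \left(136 + h\right)}{4}$ ($C{\left(h,z \right)} = - \frac{\left(h + 136\right) \left(z - 4\right) - h}{4} = - \frac{\left(136 + h\right) \left(-4 + z\right) - h}{4} = - \frac{\left(-4 + z\right) \left(136 + h\right) - h}{4} = - \frac{- h + \left(-4 + z\right) \left(136 + h\right)}{4} = \frac{h}{4} - \frac{\left(-4 + z\right) \left(136 + h\right)}{4}$)
$- C{\left(D{\left(-1 \right)},w{\left(G \right)} \right)} = - (136 - 34 \frac{1}{2 \left(-1\right)} + \frac{5}{4} \left(-7\right) - - \frac{7 \frac{1}{2 \left(-1\right)}}{4}) = - (136 - 34 \cdot \frac{1}{2} \left(-1\right) - \frac{35}{4} - - \frac{7 \cdot \frac{1}{2} \left(-1\right)}{4}) = - (136 - -17 - \frac{35}{4} - \left(- \frac{7}{4}\right) \left(- \frac{1}{2}\right)) = - (136 + 17 - \frac{35}{4} - \frac{7}{8}) = \left(-1\right) \frac{1147}{8} = - \frac{1147}{8}$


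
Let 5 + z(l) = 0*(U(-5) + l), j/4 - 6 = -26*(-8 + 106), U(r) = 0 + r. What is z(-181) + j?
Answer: -10173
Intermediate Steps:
U(r) = r
j = -10168 (j = 24 + 4*(-26*(-8 + 106)) = 24 + 4*(-26*98) = 24 + 4*(-2548) = 24 - 10192 = -10168)
z(l) = -5 (z(l) = -5 + 0*(-5 + l) = -5 + 0 = -5)
z(-181) + j = -5 - 10168 = -10173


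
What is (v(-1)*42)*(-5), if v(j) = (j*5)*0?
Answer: 0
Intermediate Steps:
v(j) = 0 (v(j) = (5*j)*0 = 0)
(v(-1)*42)*(-5) = (0*42)*(-5) = 0*(-5) = 0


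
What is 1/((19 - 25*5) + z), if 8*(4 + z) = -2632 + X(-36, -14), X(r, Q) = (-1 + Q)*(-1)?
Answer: -8/3497 ≈ -0.0022877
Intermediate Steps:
X(r, Q) = 1 - Q
z = -2649/8 (z = -4 + (-2632 + (1 - 1*(-14)))/8 = -4 + (-2632 + (1 + 14))/8 = -4 + (-2632 + 15)/8 = -4 + (⅛)*(-2617) = -4 - 2617/8 = -2649/8 ≈ -331.13)
1/((19 - 25*5) + z) = 1/((19 - 25*5) - 2649/8) = 1/((19 - 125) - 2649/8) = 1/(-106 - 2649/8) = 1/(-3497/8) = -8/3497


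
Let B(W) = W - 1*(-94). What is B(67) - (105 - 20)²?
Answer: -7064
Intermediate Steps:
B(W) = 94 + W (B(W) = W + 94 = 94 + W)
B(67) - (105 - 20)² = (94 + 67) - (105 - 20)² = 161 - 1*85² = 161 - 1*7225 = 161 - 7225 = -7064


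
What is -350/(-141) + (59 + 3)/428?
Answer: 79271/30174 ≈ 2.6271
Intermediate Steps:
-350/(-141) + (59 + 3)/428 = -350*(-1/141) + 62*(1/428) = 350/141 + 31/214 = 79271/30174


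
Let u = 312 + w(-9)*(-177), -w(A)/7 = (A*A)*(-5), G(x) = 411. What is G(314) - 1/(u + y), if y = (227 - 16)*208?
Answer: 188071546/457595 ≈ 411.00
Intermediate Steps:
w(A) = 35*A² (w(A) = -7*A*A*(-5) = -7*A²*(-5) = -(-35)*A² = 35*A²)
y = 43888 (y = 211*208 = 43888)
u = -501483 (u = 312 + (35*(-9)²)*(-177) = 312 + (35*81)*(-177) = 312 + 2835*(-177) = 312 - 501795 = -501483)
G(314) - 1/(u + y) = 411 - 1/(-501483 + 43888) = 411 - 1/(-457595) = 411 - 1*(-1/457595) = 411 + 1/457595 = 188071546/457595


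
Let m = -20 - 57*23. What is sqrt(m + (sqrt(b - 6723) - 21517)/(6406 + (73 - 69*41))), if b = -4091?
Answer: sqrt(-712431382 + 146*I*sqrt(10814))/730 ≈ 0.0003896 + 36.564*I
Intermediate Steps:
m = -1331 (m = -20 - 1311 = -1331)
sqrt(m + (sqrt(b - 6723) - 21517)/(6406 + (73 - 69*41))) = sqrt(-1331 + (sqrt(-4091 - 6723) - 21517)/(6406 + (73 - 69*41))) = sqrt(-1331 + (sqrt(-10814) - 21517)/(6406 + (73 - 2829))) = sqrt(-1331 + (I*sqrt(10814) - 21517)/(6406 - 2756)) = sqrt(-1331 + (-21517 + I*sqrt(10814))/3650) = sqrt(-1331 + (-21517 + I*sqrt(10814))*(1/3650)) = sqrt(-1331 + (-21517/3650 + I*sqrt(10814)/3650)) = sqrt(-4879667/3650 + I*sqrt(10814)/3650)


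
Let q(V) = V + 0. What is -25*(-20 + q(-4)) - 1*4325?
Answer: -3725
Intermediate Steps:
q(V) = V
-25*(-20 + q(-4)) - 1*4325 = -25*(-20 - 4) - 1*4325 = -25*(-24) - 4325 = 600 - 4325 = -3725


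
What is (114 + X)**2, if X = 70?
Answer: 33856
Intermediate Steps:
(114 + X)**2 = (114 + 70)**2 = 184**2 = 33856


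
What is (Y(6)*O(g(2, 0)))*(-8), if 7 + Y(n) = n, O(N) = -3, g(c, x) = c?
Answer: -24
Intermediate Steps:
Y(n) = -7 + n
(Y(6)*O(g(2, 0)))*(-8) = ((-7 + 6)*(-3))*(-8) = -1*(-3)*(-8) = 3*(-8) = -24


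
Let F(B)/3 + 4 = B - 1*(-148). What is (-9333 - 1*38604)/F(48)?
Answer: -15979/192 ≈ -83.224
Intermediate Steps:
F(B) = 432 + 3*B (F(B) = -12 + 3*(B - 1*(-148)) = -12 + 3*(B + 148) = -12 + 3*(148 + B) = -12 + (444 + 3*B) = 432 + 3*B)
(-9333 - 1*38604)/F(48) = (-9333 - 1*38604)/(432 + 3*48) = (-9333 - 38604)/(432 + 144) = -47937/576 = -47937*1/576 = -15979/192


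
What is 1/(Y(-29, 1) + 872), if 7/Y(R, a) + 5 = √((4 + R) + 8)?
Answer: 5227/4553591 + I*√17/4553591 ≈ 0.0011479 + 9.0546e-7*I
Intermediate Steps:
Y(R, a) = 7/(-5 + √(12 + R)) (Y(R, a) = 7/(-5 + √((4 + R) + 8)) = 7/(-5 + √(12 + R)))
1/(Y(-29, 1) + 872) = 1/(7/(-5 + √(12 - 29)) + 872) = 1/(7/(-5 + √(-17)) + 872) = 1/(7/(-5 + I*√17) + 872) = 1/(872 + 7/(-5 + I*√17))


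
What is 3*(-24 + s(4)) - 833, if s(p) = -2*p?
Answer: -929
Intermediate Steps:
3*(-24 + s(4)) - 833 = 3*(-24 - 2*4) - 833 = 3*(-24 - 8) - 833 = 3*(-32) - 833 = -96 - 833 = -929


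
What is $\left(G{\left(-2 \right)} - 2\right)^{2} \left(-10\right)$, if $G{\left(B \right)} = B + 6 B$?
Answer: $-2560$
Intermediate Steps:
$G{\left(B \right)} = 7 B$
$\left(G{\left(-2 \right)} - 2\right)^{2} \left(-10\right) = \left(7 \left(-2\right) - 2\right)^{2} \left(-10\right) = \left(-14 - 2\right)^{2} \left(-10\right) = \left(-16\right)^{2} \left(-10\right) = 256 \left(-10\right) = -2560$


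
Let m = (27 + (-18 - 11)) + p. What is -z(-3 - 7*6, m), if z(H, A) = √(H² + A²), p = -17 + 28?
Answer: -9*√26 ≈ -45.891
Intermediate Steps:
p = 11
m = 9 (m = (27 + (-18 - 11)) + 11 = (27 - 29) + 11 = -2 + 11 = 9)
z(H, A) = √(A² + H²)
-z(-3 - 7*6, m) = -√(9² + (-3 - 7*6)²) = -√(81 + (-3 - 42)²) = -√(81 + (-45)²) = -√(81 + 2025) = -√2106 = -9*√26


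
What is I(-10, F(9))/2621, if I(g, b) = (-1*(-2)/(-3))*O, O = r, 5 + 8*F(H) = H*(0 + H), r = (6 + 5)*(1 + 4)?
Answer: -110/7863 ≈ -0.013990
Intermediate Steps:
r = 55 (r = 11*5 = 55)
F(H) = -5/8 + H²/8 (F(H) = -5/8 + (H*(0 + H))/8 = -5/8 + (H*H)/8 = -5/8 + H²/8)
O = 55
I(g, b) = -110/3 (I(g, b) = (-1*(-2)/(-3))*55 = (2*(-⅓))*55 = -⅔*55 = -110/3)
I(-10, F(9))/2621 = -110/3/2621 = -110/3*1/2621 = -110/7863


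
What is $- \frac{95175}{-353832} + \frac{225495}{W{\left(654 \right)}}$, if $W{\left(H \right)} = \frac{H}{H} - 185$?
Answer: $- \frac{72255285}{58972} \approx -1225.2$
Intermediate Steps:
$W{\left(H \right)} = -184$ ($W{\left(H \right)} = 1 - 185 = -184$)
$- \frac{95175}{-353832} + \frac{225495}{W{\left(654 \right)}} = - \frac{95175}{-353832} + \frac{225495}{-184} = \left(-95175\right) \left(- \frac{1}{353832}\right) + 225495 \left(- \frac{1}{184}\right) = \frac{31725}{117944} - \frac{225495}{184} = - \frac{72255285}{58972}$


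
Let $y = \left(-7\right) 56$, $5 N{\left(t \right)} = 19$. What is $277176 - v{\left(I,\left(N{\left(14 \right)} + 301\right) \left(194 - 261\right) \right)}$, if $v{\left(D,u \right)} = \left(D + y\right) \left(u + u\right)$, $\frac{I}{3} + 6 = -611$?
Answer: $- \frac{456670608}{5} \approx -9.1334 \cdot 10^{7}$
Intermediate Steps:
$I = -1851$ ($I = -18 + 3 \left(-611\right) = -18 - 1833 = -1851$)
$N{\left(t \right)} = \frac{19}{5}$ ($N{\left(t \right)} = \frac{1}{5} \cdot 19 = \frac{19}{5}$)
$y = -392$
$v{\left(D,u \right)} = 2 u \left(-392 + D\right)$ ($v{\left(D,u \right)} = \left(D - 392\right) \left(u + u\right) = \left(-392 + D\right) 2 u = 2 u \left(-392 + D\right)$)
$277176 - v{\left(I,\left(N{\left(14 \right)} + 301\right) \left(194 - 261\right) \right)} = 277176 - 2 \left(\frac{19}{5} + 301\right) \left(194 - 261\right) \left(-392 - 1851\right) = 277176 - 2 \cdot \frac{1524}{5} \left(-67\right) \left(-2243\right) = 277176 - 2 \left(- \frac{102108}{5}\right) \left(-2243\right) = 277176 - \frac{458056488}{5} = - \frac{456670608}{5}$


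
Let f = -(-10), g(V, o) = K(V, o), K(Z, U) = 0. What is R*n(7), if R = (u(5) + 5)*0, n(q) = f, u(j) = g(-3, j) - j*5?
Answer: 0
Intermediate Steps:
g(V, o) = 0
u(j) = -5*j (u(j) = 0 - j*5 = 0 - 5*j = -5*j)
f = 10 (f = -5*(-2) = 10)
n(q) = 10
R = 0 (R = (-5*5 + 5)*0 = (-25 + 5)*0 = -20*0 = 0)
R*n(7) = 0*10 = 0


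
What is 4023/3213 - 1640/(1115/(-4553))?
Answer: 177745923/26537 ≈ 6698.0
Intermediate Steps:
4023/3213 - 1640/(1115/(-4553)) = 4023*(1/3213) - 1640/(1115*(-1/4553)) = 149/119 - 1640/(-1115/4553) = 149/119 - 1640*(-4553/1115) = 149/119 + 1493384/223 = 177745923/26537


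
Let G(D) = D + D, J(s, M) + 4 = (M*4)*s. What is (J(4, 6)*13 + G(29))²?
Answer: 1572516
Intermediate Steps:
J(s, M) = -4 + 4*M*s (J(s, M) = -4 + (M*4)*s = -4 + (4*M)*s = -4 + 4*M*s)
G(D) = 2*D
(J(4, 6)*13 + G(29))² = ((-4 + 4*6*4)*13 + 2*29)² = ((-4 + 96)*13 + 58)² = (92*13 + 58)² = (1196 + 58)² = 1254² = 1572516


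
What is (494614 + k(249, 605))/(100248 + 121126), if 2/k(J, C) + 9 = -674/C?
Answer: 1513270928/677293753 ≈ 2.2343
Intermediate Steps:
k(J, C) = 2/(-9 - 674/C)
(494614 + k(249, 605))/(100248 + 121126) = (494614 - 2*605/(674 + 9*605))/(100248 + 121126) = (494614 - 2*605/(674 + 5445))/221374 = (494614 - 2*605/6119)*(1/221374) = (494614 - 2*605*1/6119)*(1/221374) = (494614 - 1210/6119)*(1/221374) = (3026541856/6119)*(1/221374) = 1513270928/677293753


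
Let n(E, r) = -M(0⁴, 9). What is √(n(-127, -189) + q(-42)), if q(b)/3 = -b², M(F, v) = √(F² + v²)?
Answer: 3*I*√589 ≈ 72.808*I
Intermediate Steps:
q(b) = -3*b² (q(b) = 3*(-b²) = -3*b²)
n(E, r) = -9 (n(E, r) = -√((0⁴)² + 9²) = -√(0² + 81) = -√(0 + 81) = -√81 = -1*9 = -9)
√(n(-127, -189) + q(-42)) = √(-9 - 3*(-42)²) = √(-9 - 3*1764) = √(-9 - 5292) = √(-5301) = 3*I*√589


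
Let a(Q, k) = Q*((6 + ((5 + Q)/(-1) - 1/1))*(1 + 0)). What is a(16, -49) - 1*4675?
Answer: -4931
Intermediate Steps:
a(Q, k) = -Q**2 (a(Q, k) = Q*((6 + ((5 + Q)*(-1) - 1*1))*1) = Q*((6 + ((-5 - Q) - 1))*1) = Q*((6 + (-6 - Q))*1) = Q*(-Q*1) = Q*(-Q) = -Q**2)
a(16, -49) - 1*4675 = -1*16**2 - 1*4675 = -1*256 - 4675 = -256 - 4675 = -4931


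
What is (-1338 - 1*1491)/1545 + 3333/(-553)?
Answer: -2237974/284795 ≈ -7.8582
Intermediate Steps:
(-1338 - 1*1491)/1545 + 3333/(-553) = (-1338 - 1491)*(1/1545) + 3333*(-1/553) = -2829*1/1545 - 3333/553 = -943/515 - 3333/553 = -2237974/284795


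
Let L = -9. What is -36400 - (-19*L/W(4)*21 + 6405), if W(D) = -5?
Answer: -210434/5 ≈ -42087.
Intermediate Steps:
-36400 - (-19*L/W(4)*21 + 6405) = -36400 - (-(-171)/(-5)*21 + 6405) = -36400 - (-(-171)*(-1)/5*21 + 6405) = -36400 - (-19*9/5*21 + 6405) = -36400 - (-171/5*21 + 6405) = -36400 - (-3591/5 + 6405) = -36400 - 1*28434/5 = -36400 - 28434/5 = -210434/5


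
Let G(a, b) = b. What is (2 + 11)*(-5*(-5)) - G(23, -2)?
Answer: 327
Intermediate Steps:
(2 + 11)*(-5*(-5)) - G(23, -2) = (2 + 11)*(-5*(-5)) - 1*(-2) = 13*25 + 2 = 325 + 2 = 327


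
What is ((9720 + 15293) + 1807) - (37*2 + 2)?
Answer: 26744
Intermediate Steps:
((9720 + 15293) + 1807) - (37*2 + 2) = (25013 + 1807) - (74 + 2) = 26820 - 1*76 = 26820 - 76 = 26744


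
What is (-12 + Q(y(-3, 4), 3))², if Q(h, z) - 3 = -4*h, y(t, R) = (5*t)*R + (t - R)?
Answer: 67081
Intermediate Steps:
y(t, R) = t - R + 5*R*t (y(t, R) = 5*R*t + (t - R) = t - R + 5*R*t)
Q(h, z) = 3 - 4*h
(-12 + Q(y(-3, 4), 3))² = (-12 + (3 - 4*(-3 - 1*4 + 5*4*(-3))))² = (-12 + (3 - 4*(-3 - 4 - 60)))² = (-12 + (3 - 4*(-67)))² = (-12 + (3 + 268))² = (-12 + 271)² = 259² = 67081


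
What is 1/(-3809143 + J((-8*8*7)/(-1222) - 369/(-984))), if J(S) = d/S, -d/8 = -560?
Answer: -725/2757249027 ≈ -2.6294e-7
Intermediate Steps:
d = 4480 (d = -8*(-560) = 4480)
J(S) = 4480/S
1/(-3809143 + J((-8*8*7)/(-1222) - 369/(-984))) = 1/(-3809143 + 4480/((-8*8*7)/(-1222) - 369/(-984))) = 1/(-3809143 + 4480/(-64*7*(-1/1222) - 369*(-1/984))) = 1/(-3809143 + 4480/(-448*(-1/1222) + 3/8)) = 1/(-3809143 + 4480/(224/611 + 3/8)) = 1/(-3809143 + 4480/(3625/4888)) = 1/(-3809143 + 4480*(4888/3625)) = 1/(-3809143 + 4379648/725) = 1/(-2757249027/725) = -725/2757249027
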